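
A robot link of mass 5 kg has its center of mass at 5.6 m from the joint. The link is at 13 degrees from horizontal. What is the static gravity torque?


tau = m*g*L*cos(angle)
= 5 * 9.81 * 5.6 * cos(13 deg)
= 5 * 9.81 * 5.6 * 0.9744
= 267.64 Nm


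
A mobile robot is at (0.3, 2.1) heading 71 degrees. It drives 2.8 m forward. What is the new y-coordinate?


y_new = y0 + d*sin(theta)
= 2.1 + 2.8*sin(71)
= 2.1 + 2.6475
= 4.7475


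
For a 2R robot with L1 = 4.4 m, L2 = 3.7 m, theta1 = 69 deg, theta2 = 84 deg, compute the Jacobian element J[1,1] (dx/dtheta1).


J[1,1] = -L1*sin(t1) - L2*sin(t1+t2)
= -4.4*sin(69) - 3.7*sin(153)
= -5.7875


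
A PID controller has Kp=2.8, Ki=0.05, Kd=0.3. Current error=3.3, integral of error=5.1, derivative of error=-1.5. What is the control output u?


u = Kp*e + Ki*int(e) + Kd*de/dt
= 2.8*3.3 + 0.05*5.1 + 0.3*(-1.5)
= 9.24 + 0.255 + -0.45
= 9.045


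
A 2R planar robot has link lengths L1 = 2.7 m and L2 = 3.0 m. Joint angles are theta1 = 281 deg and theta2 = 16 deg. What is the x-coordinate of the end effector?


Convert angles to radians: theta1 = 4.9044, theta2 = 0.2793
x = L1*cos(theta1) + L2*cos(theta1+theta2)
x = 0.5152 + 1.362
x = 1.8772


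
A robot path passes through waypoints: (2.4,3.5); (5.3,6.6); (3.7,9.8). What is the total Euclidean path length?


Segment lengths:
  seg1 = sqrt((2.9)^2 + (3.1)^2) = 4.245
  seg2 = sqrt((-1.6)^2 + (3.2)^2) = 3.5777
Total = 7.8227


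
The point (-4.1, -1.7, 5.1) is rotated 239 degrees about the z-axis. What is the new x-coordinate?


Rotation about z-axis: x' = x*cos(theta) - y*sin(theta)
= -4.1 * -0.515 - -1.7 * -0.8572
= 0.6545


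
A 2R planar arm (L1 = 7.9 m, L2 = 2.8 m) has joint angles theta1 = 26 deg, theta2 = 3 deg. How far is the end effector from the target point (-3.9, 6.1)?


End effector via forward kinematics:
x = L1*cos(t1) + L2*cos(t1+t2) = 9.5494
y = L1*sin(t1) + L2*sin(t1+t2) = 4.8206
Distance to target:
d = sqrt((-3.9 - 9.5494)^2 + (6.1 - 4.8206)^2)
= sqrt(180.8866 + 1.6369)
= 13.5101 m


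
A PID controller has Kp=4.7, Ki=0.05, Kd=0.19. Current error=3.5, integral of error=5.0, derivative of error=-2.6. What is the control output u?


u = Kp*e + Ki*int(e) + Kd*de/dt
= 4.7*3.5 + 0.05*5.0 + 0.19*(-2.6)
= 16.45 + 0.25 + -0.494
= 16.206


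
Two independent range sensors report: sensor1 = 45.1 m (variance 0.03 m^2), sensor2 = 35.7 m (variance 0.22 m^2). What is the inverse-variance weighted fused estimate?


w1 = (1/var1) / (1/var1 + 1/var2)
   = 33.3333 / (33.3333 + 4.5455) = 0.88
w2 = 1 - w1 = 0.12
fused = w1*s1 + w2*s2 = 39.688 + 4.284
= 43.972 m


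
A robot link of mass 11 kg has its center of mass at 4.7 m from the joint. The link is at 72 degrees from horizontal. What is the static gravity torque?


tau = m*g*L*cos(angle)
= 11 * 9.81 * 4.7 * cos(72 deg)
= 11 * 9.81 * 4.7 * 0.309
= 156.7263 Nm


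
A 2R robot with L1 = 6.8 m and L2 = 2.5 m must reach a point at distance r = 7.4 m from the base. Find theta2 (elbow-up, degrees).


cos(theta2) = (r^2 - L1^2 - L2^2) / (2*L1*L2)
cos(theta2) = (54.76 - 46.24 - 6.25) / 34.0
cos(theta2) = 0.066765
theta2 = 86.1718 degrees


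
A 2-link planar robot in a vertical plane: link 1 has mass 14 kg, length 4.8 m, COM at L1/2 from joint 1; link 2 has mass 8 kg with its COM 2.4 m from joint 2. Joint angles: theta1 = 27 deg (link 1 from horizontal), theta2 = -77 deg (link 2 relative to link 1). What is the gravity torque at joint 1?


Horizontal distance from joint 1 to link-1 COM:
  x_c1 = (L1/2)*cos(t1) = 2.4 * 0.891 = 2.1384 m
Horizontal distance from joint 1 to link-2 COM:
  x_c2 = L1*cos(t1) + Lc2*cos(t1+t2)
       = 4.8*0.891 + 2.4*0.6428 = 5.8195 m
tau1 = m1*g*x_c1 + m2*g*x_c2
     = 14*9.81*2.1384 + 8*9.81*5.8195
     = 293.69 + 456.7161
     = 750.4061 Nm


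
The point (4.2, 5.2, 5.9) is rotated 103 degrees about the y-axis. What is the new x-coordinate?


Rotation about y-axis: x' = x*cos(theta) + z*sin(theta)
= 4.2 * -0.225 + 5.9 * 0.9744
= 4.804


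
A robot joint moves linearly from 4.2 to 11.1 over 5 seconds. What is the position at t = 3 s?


s = t/T = 3/5 = 0.6
p(t) = p0 + (pf-p0)*s
= 4.2 + (11.1 - 4.2) * 0.6
= 8.34


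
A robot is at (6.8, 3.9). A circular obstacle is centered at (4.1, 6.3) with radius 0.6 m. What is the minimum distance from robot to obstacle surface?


center_dist = sqrt((6.8-4.1)^2 + (3.9-6.3)^2)
= sqrt(7.29 + 5.76)
= 3.6125
min_dist = center_dist - radius = 3.6125 - 0.6 = 3.0125 m


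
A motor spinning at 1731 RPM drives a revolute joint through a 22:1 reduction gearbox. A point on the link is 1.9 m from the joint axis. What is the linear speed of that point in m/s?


omega_motor = 1731 * 2*pi/60 = 181.2699 rad/s
omega_joint = omega_motor / 22 = 8.2395 rad/s
v = omega_joint * r = 8.2395 * 1.9
= 15.6551 m/s


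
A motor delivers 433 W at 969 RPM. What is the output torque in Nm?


omega = 969 * 2*pi/60 = 101.4734 rad/s
tau = P / omega = 433 / 101.4734
= 4.2671 Nm


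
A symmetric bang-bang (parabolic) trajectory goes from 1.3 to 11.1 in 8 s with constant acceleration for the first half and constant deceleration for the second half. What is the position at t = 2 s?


Symmetric rest-to-rest: each phase covers (pf-p0)/2 in time T/2. 0.5*a*(T/2)^2 = (pf-p0)/2 => a = 4*(pf-p0)/T^2
a = 4*(11.1-1.3)/8^2 = 0.6125
t = 2 is in the acceleration phase (t <= T/2).
p = p0 + 0.5*a*t^2 = 1.3 + 0.5*0.6125*2^2
= 2.525


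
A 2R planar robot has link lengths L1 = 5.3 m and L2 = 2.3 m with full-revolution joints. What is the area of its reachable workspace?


r_max = L1 + L2 = 7.6 m
r_min = |L1 - L2| = 3.0 m
Area = pi*(r_max^2 - r_min^2)
= pi*(57.76 - 9.0)
= pi * 48.76
= 153.1841 m^2


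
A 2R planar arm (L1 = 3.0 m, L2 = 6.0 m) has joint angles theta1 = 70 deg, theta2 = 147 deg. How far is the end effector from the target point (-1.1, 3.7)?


End effector via forward kinematics:
x = L1*cos(t1) + L2*cos(t1+t2) = -3.7658
y = L1*sin(t1) + L2*sin(t1+t2) = -0.7918
Distance to target:
d = sqrt((-1.1 - -3.7658)^2 + (3.7 - -0.7918)^2)
= sqrt(7.1062 + 20.1764)
= 5.2233 m


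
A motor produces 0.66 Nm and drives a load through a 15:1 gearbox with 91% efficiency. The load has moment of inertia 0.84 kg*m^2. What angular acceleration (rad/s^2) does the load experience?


tau_out = tau_motor * N * eta
= 0.66 * 15 * 0.91 = 9.009 Nm
alpha = tau_out / I = 9.009 / 0.84
= 10.725 rad/s^2


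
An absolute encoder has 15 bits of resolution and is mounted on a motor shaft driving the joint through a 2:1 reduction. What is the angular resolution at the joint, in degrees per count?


counts = 2^15 = 32768
effective counts at joint = 32768 * 2 = 65536
resolution = 360 / 65536
= 0.0055 deg/count


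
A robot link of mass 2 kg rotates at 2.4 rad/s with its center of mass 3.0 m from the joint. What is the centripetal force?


F = m * omega^2 * r
= 2 * 2.4^2 * 3.0
= 2 * 5.76 * 3.0
= 34.56 N


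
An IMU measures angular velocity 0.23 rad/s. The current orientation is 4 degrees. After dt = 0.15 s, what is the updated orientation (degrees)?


delta_theta = w * dt = 0.23 * 0.15 = 0.0345 rad
= 1.9767 deg
theta_new = 4 + 1.9767 = 5.9767 deg


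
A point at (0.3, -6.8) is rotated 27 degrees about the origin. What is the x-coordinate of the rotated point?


x' = x*cos(theta) - y*sin(theta)
cos(27 deg) = 0.891, sin(27 deg) = 0.454
x' = 0.3 * 0.891 - -6.8 * 0.454
= 0.2673 - -3.0871
= 3.3544


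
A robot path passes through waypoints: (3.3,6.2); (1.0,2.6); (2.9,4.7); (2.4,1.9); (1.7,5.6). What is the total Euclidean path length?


Segment lengths:
  seg1 = sqrt((-2.3)^2 + (-3.6)^2) = 4.272
  seg2 = sqrt((1.9)^2 + (2.1)^2) = 2.832
  seg3 = sqrt((-0.5)^2 + (-2.8)^2) = 2.8443
  seg4 = sqrt((-0.7)^2 + (3.7)^2) = 3.7656
Total = 13.7139


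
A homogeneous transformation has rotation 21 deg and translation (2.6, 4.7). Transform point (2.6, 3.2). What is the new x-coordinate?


x' = cos(theta)*px - sin(theta)*py + tx
= 0.9336*2.6 - 0.3584*3.2 + 2.6
= 3.8805


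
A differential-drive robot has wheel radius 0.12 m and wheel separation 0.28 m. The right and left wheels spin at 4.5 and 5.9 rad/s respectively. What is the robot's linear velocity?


vR = r*wR = 0.12*4.5 = 0.54 m/s
vL = r*wL = 0.12*5.9 = 0.708 m/s
v = (vR+vL)/2 = 0.624 m/s
omega = (vR-vL)/L = -0.6 rad/s
linear velocity = 0.624 m/s


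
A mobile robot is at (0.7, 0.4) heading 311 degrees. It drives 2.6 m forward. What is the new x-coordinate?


x_new = x0 + d*cos(theta)
= 0.7 + 2.6*cos(311)
= 0.7 + 1.7058
= 2.4058


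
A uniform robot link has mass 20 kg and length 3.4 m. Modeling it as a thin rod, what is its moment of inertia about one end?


I = (1/3) * m * L^2
= (1/3) * 20 * 3.4^2
= 0.333333 * 20 * 11.56
= 77.0667 kg*m^2


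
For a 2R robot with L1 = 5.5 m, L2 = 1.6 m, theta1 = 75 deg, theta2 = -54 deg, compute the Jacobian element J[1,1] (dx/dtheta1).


J[1,1] = -L1*sin(t1) - L2*sin(t1+t2)
= -5.5*sin(75) - 1.6*sin(21)
= -5.886


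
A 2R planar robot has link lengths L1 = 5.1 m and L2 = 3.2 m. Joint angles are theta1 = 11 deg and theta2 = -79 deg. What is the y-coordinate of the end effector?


Convert angles to radians: theta1 = 0.192, theta2 = -1.3788
y = L1*sin(theta1) + L2*sin(theta1+theta2)
y = 0.9731 + -2.967
y = -1.9939


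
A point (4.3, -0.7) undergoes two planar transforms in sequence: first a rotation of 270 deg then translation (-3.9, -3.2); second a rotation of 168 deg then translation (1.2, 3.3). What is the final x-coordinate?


After transform 1:
x1 = cos(270)*4.3 - sin(270)*-0.7 + -3.9 = -4.6
y1 = sin(270)*4.3 + cos(270)*-0.7 + -3.2 = -7.5
After transform 2:
x2 = cos(168)*-4.6 - sin(168)*-7.5 + 1.2
= 7.2588


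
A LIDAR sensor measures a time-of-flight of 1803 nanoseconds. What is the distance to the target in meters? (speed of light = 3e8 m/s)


tof = 1803 ns = 1.803e-06 s
dist = c * tof / 2
= 3e8 * 1.803e-06 / 2
= 270.45 m


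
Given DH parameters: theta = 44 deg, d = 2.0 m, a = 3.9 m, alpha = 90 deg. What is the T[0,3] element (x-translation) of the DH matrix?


T[0,3] = a * cos(theta)
= 3.9 * cos(44 deg)
= 3.9 * 0.7193
= 2.8054


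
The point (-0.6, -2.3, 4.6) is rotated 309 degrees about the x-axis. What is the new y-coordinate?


Rotation about x-axis: y' = y*cos(theta) - z*sin(theta)
= -2.3 * 0.6293 - 4.6 * -0.7771
= 2.1274


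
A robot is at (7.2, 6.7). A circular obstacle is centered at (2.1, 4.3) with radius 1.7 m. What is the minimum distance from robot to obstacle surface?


center_dist = sqrt((7.2-2.1)^2 + (6.7-4.3)^2)
= sqrt(26.01 + 5.76)
= 5.6365
min_dist = center_dist - radius = 5.6365 - 1.7 = 3.9365 m


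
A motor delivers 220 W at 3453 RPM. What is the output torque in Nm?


omega = 3453 * 2*pi/60 = 361.5973 rad/s
tau = P / omega = 220 / 361.5973
= 0.6084 Nm


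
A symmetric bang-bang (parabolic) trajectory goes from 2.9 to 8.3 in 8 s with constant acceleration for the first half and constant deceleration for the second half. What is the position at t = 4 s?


Symmetric rest-to-rest: each phase covers (pf-p0)/2 in time T/2. 0.5*a*(T/2)^2 = (pf-p0)/2 => a = 4*(pf-p0)/T^2
a = 4*(8.3-2.9)/8^2 = 0.3375
t = 4 is in the acceleration phase (t <= T/2).
p = p0 + 0.5*a*t^2 = 2.9 + 0.5*0.3375*4^2
= 5.6


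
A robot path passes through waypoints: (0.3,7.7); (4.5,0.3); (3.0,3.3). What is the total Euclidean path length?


Segment lengths:
  seg1 = sqrt((4.2)^2 + (-7.4)^2) = 8.5088
  seg2 = sqrt((-1.5)^2 + (3.0)^2) = 3.3541
Total = 11.8629


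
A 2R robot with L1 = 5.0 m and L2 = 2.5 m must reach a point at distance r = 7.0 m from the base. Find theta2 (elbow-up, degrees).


cos(theta2) = (r^2 - L1^2 - L2^2) / (2*L1*L2)
cos(theta2) = (49.0 - 25.0 - 6.25) / 25.0
cos(theta2) = 0.71
theta2 = 44.7651 degrees


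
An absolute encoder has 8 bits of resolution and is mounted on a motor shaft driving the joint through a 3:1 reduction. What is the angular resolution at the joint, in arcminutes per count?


counts = 2^8 = 256
effective counts at joint = 256 * 3 = 768
resolution = 360*60 / 768
= 28.125 arcmin/count


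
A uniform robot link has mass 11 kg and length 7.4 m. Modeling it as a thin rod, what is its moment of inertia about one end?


I = (1/3) * m * L^2
= (1/3) * 11 * 7.4^2
= 0.333333 * 11 * 54.76
= 200.7867 kg*m^2


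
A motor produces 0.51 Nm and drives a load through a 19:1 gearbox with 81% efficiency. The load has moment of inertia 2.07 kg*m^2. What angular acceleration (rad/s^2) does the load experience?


tau_out = tau_motor * N * eta
= 0.51 * 19 * 0.81 = 7.8489 Nm
alpha = tau_out / I = 7.8489 / 2.07
= 3.7917 rad/s^2


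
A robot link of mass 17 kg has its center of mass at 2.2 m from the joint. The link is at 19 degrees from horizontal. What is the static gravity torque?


tau = m*g*L*cos(angle)
= 17 * 9.81 * 2.2 * cos(19 deg)
= 17 * 9.81 * 2.2 * 0.9455
= 346.9051 Nm


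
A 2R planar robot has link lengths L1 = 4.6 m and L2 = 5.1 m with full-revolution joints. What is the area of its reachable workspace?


r_max = L1 + L2 = 9.7 m
r_min = |L1 - L2| = 0.5 m
Area = pi*(r_max^2 - r_min^2)
= pi*(94.09 - 0.25)
= pi * 93.84
= 294.8071 m^2


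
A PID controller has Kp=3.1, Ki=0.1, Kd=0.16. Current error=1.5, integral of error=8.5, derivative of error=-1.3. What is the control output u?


u = Kp*e + Ki*int(e) + Kd*de/dt
= 3.1*1.5 + 0.1*8.5 + 0.16*(-1.3)
= 4.65 + 0.85 + -0.208
= 5.292


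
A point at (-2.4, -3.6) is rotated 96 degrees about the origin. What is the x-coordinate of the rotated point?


x' = x*cos(theta) - y*sin(theta)
cos(96 deg) = -0.1045, sin(96 deg) = 0.9945
x' = -2.4 * -0.1045 - -3.6 * 0.9945
= 0.2509 - -3.5803
= 3.8311


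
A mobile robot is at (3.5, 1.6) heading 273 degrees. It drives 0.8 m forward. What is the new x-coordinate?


x_new = x0 + d*cos(theta)
= 3.5 + 0.8*cos(273)
= 3.5 + 0.0419
= 3.5419


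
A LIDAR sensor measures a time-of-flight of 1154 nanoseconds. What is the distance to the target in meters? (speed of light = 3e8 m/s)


tof = 1154 ns = 1.154e-06 s
dist = c * tof / 2
= 3e8 * 1.154e-06 / 2
= 173.1 m


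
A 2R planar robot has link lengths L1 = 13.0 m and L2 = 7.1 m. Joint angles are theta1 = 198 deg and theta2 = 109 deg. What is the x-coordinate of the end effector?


Convert angles to radians: theta1 = 3.4558, theta2 = 1.9024
x = L1*cos(theta1) + L2*cos(theta1+theta2)
x = -12.3637 + 4.2729
x = -8.0908


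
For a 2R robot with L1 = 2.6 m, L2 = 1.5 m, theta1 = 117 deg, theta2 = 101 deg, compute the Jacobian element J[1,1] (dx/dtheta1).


J[1,1] = -L1*sin(t1) - L2*sin(t1+t2)
= -2.6*sin(117) - 1.5*sin(218)
= -1.3931


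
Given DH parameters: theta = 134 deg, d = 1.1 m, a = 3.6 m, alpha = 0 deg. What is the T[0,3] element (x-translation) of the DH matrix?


T[0,3] = a * cos(theta)
= 3.6 * cos(134 deg)
= 3.6 * -0.6947
= -2.5008


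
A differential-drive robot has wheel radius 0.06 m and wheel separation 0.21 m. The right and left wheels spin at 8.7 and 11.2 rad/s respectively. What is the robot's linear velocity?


vR = r*wR = 0.06*8.7 = 0.522 m/s
vL = r*wL = 0.06*11.2 = 0.672 m/s
v = (vR+vL)/2 = 0.597 m/s
omega = (vR-vL)/L = -0.7143 rad/s
linear velocity = 0.597 m/s


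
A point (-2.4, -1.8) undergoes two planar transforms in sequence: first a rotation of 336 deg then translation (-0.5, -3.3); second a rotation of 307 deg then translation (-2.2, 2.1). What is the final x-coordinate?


After transform 1:
x1 = cos(336)*-2.4 - sin(336)*-1.8 + -0.5 = -3.4246
y1 = sin(336)*-2.4 + cos(336)*-1.8 + -3.3 = -3.9682
After transform 2:
x2 = cos(307)*-3.4246 - sin(307)*-3.9682 + -2.2
= -7.4302


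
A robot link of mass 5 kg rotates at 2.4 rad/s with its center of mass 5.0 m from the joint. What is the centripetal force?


F = m * omega^2 * r
= 5 * 2.4^2 * 5.0
= 5 * 5.76 * 5.0
= 144.0 N


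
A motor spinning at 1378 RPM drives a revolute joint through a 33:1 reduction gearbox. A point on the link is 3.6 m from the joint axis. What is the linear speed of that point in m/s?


omega_motor = 1378 * 2*pi/60 = 144.3038 rad/s
omega_joint = omega_motor / 33 = 4.3728 rad/s
v = omega_joint * r = 4.3728 * 3.6
= 15.7422 m/s


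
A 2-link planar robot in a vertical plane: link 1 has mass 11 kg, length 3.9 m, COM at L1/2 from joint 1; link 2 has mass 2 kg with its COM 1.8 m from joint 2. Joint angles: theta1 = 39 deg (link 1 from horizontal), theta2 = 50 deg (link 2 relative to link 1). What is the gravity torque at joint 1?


Horizontal distance from joint 1 to link-1 COM:
  x_c1 = (L1/2)*cos(t1) = 1.95 * 0.7771 = 1.5154 m
Horizontal distance from joint 1 to link-2 COM:
  x_c2 = L1*cos(t1) + Lc2*cos(t1+t2)
       = 3.9*0.7771 + 1.8*0.0175 = 3.0623 m
tau1 = m1*g*x_c1 + m2*g*x_c2
     = 11*9.81*1.5154 + 2*9.81*3.0623
     = 163.5306 + 60.082
     = 223.6126 Nm


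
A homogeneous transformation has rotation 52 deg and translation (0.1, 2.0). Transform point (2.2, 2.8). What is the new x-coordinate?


x' = cos(theta)*px - sin(theta)*py + tx
= 0.6157*2.2 - 0.788*2.8 + 0.1
= -0.752


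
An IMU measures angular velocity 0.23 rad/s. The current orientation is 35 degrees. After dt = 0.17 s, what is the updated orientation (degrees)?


delta_theta = w * dt = 0.23 * 0.17 = 0.0391 rad
= 2.2403 deg
theta_new = 35 + 2.2403 = 37.2403 deg


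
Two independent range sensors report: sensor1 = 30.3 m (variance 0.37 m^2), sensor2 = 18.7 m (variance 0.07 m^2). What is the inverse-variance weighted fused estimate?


w1 = (1/var1) / (1/var1 + 1/var2)
   = 2.7027 / (2.7027 + 14.2857) = 0.1591
w2 = 1 - w1 = 0.8409
fused = w1*s1 + w2*s2 = 4.8205 + 15.725
= 20.5455 m


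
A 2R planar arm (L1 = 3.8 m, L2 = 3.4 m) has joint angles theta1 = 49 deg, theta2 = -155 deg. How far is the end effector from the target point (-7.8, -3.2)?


End effector via forward kinematics:
x = L1*cos(t1) + L2*cos(t1+t2) = 1.5559
y = L1*sin(t1) + L2*sin(t1+t2) = -0.4004
Distance to target:
d = sqrt((-7.8 - 1.5559)^2 + (-3.2 - -0.4004)^2)
= sqrt(87.5321 + 7.8378)
= 9.7657 m


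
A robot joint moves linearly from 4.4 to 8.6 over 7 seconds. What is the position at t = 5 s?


s = t/T = 5/7 = 0.7143
p(t) = p0 + (pf-p0)*s
= 4.4 + (8.6 - 4.4) * 0.7143
= 7.4


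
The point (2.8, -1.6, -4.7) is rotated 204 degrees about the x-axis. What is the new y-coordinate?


Rotation about x-axis: y' = y*cos(theta) - z*sin(theta)
= -1.6 * -0.9135 - -4.7 * -0.4067
= -0.45


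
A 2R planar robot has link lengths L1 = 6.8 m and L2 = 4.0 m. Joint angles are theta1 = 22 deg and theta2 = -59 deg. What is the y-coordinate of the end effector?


Convert angles to radians: theta1 = 0.384, theta2 = -1.0297
y = L1*sin(theta1) + L2*sin(theta1+theta2)
y = 2.5473 + -2.4073
y = 0.1401


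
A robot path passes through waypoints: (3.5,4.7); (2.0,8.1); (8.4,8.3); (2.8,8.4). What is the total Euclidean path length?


Segment lengths:
  seg1 = sqrt((-1.5)^2 + (3.4)^2) = 3.7162
  seg2 = sqrt((6.4)^2 + (0.2)^2) = 6.4031
  seg3 = sqrt((-5.6)^2 + (0.1)^2) = 5.6009
Total = 15.7202


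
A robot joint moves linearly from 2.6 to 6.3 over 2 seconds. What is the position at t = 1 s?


s = t/T = 1/2 = 0.5
p(t) = p0 + (pf-p0)*s
= 2.6 + (6.3 - 2.6) * 0.5
= 4.45


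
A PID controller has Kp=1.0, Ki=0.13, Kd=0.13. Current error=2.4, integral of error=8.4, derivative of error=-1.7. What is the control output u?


u = Kp*e + Ki*int(e) + Kd*de/dt
= 1.0*2.4 + 0.13*8.4 + 0.13*(-1.7)
= 2.4 + 1.092 + -0.221
= 3.271


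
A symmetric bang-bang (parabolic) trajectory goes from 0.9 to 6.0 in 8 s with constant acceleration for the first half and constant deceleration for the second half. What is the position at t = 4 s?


Symmetric rest-to-rest: each phase covers (pf-p0)/2 in time T/2. 0.5*a*(T/2)^2 = (pf-p0)/2 => a = 4*(pf-p0)/T^2
a = 4*(6.0-0.9)/8^2 = 0.3187
t = 4 is in the acceleration phase (t <= T/2).
p = p0 + 0.5*a*t^2 = 0.9 + 0.5*0.3187*4^2
= 3.45


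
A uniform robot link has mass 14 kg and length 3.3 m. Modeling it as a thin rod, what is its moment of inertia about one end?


I = (1/3) * m * L^2
= (1/3) * 14 * 3.3^2
= 0.333333 * 14 * 10.89
= 50.82 kg*m^2


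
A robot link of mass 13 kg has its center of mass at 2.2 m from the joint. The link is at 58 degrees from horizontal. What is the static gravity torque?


tau = m*g*L*cos(angle)
= 13 * 9.81 * 2.2 * cos(58 deg)
= 13 * 9.81 * 2.2 * 0.5299
= 148.6773 Nm


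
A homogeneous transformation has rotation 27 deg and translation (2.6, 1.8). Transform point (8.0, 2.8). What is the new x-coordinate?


x' = cos(theta)*px - sin(theta)*py + tx
= 0.891*8.0 - 0.454*2.8 + 2.6
= 8.4569


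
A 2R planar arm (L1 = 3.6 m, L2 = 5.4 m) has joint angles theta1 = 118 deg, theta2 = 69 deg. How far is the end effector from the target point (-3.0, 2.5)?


End effector via forward kinematics:
x = L1*cos(t1) + L2*cos(t1+t2) = -7.0498
y = L1*sin(t1) + L2*sin(t1+t2) = 2.5205
Distance to target:
d = sqrt((-3.0 - -7.0498)^2 + (2.5 - 2.5205)^2)
= sqrt(16.4013 + 0.0004)
= 4.0499 m


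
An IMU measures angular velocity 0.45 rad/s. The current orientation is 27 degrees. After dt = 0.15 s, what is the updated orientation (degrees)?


delta_theta = w * dt = 0.45 * 0.15 = 0.0675 rad
= 3.8675 deg
theta_new = 27 + 3.8675 = 30.8675 deg


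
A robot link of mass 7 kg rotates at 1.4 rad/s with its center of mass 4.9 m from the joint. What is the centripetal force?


F = m * omega^2 * r
= 7 * 1.4^2 * 4.9
= 7 * 1.96 * 4.9
= 67.228 N


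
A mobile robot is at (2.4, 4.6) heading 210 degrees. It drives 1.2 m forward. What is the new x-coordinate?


x_new = x0 + d*cos(theta)
= 2.4 + 1.2*cos(210)
= 2.4 + -1.0392
= 1.3608


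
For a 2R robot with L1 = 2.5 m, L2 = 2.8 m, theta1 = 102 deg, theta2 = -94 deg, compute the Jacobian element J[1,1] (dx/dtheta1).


J[1,1] = -L1*sin(t1) - L2*sin(t1+t2)
= -2.5*sin(102) - 2.8*sin(8)
= -2.8351


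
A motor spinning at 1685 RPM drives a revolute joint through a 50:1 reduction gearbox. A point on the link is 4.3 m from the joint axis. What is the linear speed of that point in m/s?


omega_motor = 1685 * 2*pi/60 = 176.4528 rad/s
omega_joint = omega_motor / 50 = 3.5291 rad/s
v = omega_joint * r = 3.5291 * 4.3
= 15.1749 m/s


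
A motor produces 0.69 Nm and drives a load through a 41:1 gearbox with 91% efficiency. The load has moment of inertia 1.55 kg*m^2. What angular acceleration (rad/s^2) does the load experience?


tau_out = tau_motor * N * eta
= 0.69 * 41 * 0.91 = 25.7439 Nm
alpha = tau_out / I = 25.7439 / 1.55
= 16.609 rad/s^2


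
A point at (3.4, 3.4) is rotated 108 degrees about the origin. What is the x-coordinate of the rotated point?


x' = x*cos(theta) - y*sin(theta)
cos(108 deg) = -0.309, sin(108 deg) = 0.9511
x' = 3.4 * -0.309 - 3.4 * 0.9511
= -1.0507 - 3.2336
= -4.2842


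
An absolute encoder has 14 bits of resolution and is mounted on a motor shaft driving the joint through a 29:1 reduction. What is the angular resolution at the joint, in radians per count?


counts = 2^14 = 16384
effective counts at joint = 16384 * 29 = 475136
resolution = 2*pi / 475136
= 1.3224e-05 rad/count


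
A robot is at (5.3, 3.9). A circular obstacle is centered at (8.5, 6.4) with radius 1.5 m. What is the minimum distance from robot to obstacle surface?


center_dist = sqrt((5.3-8.5)^2 + (3.9-6.4)^2)
= sqrt(10.24 + 6.25)
= 4.0608
min_dist = center_dist - radius = 4.0608 - 1.5 = 2.5608 m


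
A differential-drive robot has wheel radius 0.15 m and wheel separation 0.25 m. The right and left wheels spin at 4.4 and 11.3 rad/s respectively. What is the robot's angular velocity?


vR = r*wR = 0.15*4.4 = 0.66 m/s
vL = r*wL = 0.15*11.3 = 1.695 m/s
v = (vR+vL)/2 = 1.1775 m/s
omega = (vR-vL)/L = -4.14 rad/s
angular velocity = -4.14 rad/s


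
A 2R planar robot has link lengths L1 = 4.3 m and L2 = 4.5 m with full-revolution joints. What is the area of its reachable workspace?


r_max = L1 + L2 = 8.8 m
r_min = |L1 - L2| = 0.2 m
Area = pi*(r_max^2 - r_min^2)
= pi*(77.44 - 0.04)
= pi * 77.4
= 243.1593 m^2


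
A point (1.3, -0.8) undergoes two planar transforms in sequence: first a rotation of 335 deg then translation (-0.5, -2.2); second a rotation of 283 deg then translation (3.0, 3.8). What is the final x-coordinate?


After transform 1:
x1 = cos(335)*1.3 - sin(335)*-0.8 + -0.5 = 0.3401
y1 = sin(335)*1.3 + cos(335)*-0.8 + -2.2 = -3.4744
After transform 2:
x2 = cos(283)*0.3401 - sin(283)*-3.4744 + 3.0
= -0.3089


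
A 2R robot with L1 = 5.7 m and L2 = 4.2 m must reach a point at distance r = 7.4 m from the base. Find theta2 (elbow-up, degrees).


cos(theta2) = (r^2 - L1^2 - L2^2) / (2*L1*L2)
cos(theta2) = (54.76 - 32.49 - 17.64) / 47.88
cos(theta2) = 0.0967
theta2 = 84.4508 degrees


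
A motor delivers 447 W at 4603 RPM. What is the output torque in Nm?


omega = 4603 * 2*pi/60 = 482.025 rad/s
tau = P / omega = 447 / 482.025
= 0.9273 Nm


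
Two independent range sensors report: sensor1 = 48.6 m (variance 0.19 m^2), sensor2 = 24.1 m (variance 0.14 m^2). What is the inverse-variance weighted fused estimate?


w1 = (1/var1) / (1/var1 + 1/var2)
   = 5.2632 / (5.2632 + 7.1429) = 0.4242
w2 = 1 - w1 = 0.5758
fused = w1*s1 + w2*s2 = 20.6182 + 13.8758
= 34.4939 m


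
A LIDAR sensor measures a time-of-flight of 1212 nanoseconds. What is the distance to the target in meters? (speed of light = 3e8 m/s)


tof = 1212 ns = 1.212e-06 s
dist = c * tof / 2
= 3e8 * 1.212e-06 / 2
= 181.8 m


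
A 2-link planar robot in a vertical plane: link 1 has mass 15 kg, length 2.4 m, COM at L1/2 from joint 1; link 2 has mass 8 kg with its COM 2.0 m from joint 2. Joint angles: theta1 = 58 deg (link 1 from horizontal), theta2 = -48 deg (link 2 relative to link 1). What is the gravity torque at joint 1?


Horizontal distance from joint 1 to link-1 COM:
  x_c1 = (L1/2)*cos(t1) = 1.2 * 0.5299 = 0.6359 m
Horizontal distance from joint 1 to link-2 COM:
  x_c2 = L1*cos(t1) + Lc2*cos(t1+t2)
       = 2.4*0.5299 + 2.0*0.9848 = 3.2414 m
tau1 = m1*g*x_c1 + m2*g*x_c2
     = 15*9.81*0.6359 + 8*9.81*3.2414
     = 93.5731 + 254.3868
     = 347.9599 Nm


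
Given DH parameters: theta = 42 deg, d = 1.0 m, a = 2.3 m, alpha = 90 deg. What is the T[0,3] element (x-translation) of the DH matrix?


T[0,3] = a * cos(theta)
= 2.3 * cos(42 deg)
= 2.3 * 0.7431
= 1.7092


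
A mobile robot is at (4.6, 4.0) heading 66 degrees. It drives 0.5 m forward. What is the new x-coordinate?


x_new = x0 + d*cos(theta)
= 4.6 + 0.5*cos(66)
= 4.6 + 0.2034
= 4.8034


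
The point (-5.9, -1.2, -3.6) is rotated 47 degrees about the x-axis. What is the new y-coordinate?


Rotation about x-axis: y' = y*cos(theta) - z*sin(theta)
= -1.2 * 0.682 - -3.6 * 0.7314
= 1.8145


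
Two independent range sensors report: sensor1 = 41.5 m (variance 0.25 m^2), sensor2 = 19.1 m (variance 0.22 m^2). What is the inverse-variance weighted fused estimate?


w1 = (1/var1) / (1/var1 + 1/var2)
   = 4.0 / (4.0 + 4.5455) = 0.4681
w2 = 1 - w1 = 0.5319
fused = w1*s1 + w2*s2 = 19.4255 + 10.1596
= 29.5851 m


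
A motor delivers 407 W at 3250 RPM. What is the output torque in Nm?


omega = 3250 * 2*pi/60 = 340.3392 rad/s
tau = P / omega = 407 / 340.3392
= 1.1959 Nm


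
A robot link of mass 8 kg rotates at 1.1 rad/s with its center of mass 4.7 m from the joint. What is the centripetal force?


F = m * omega^2 * r
= 8 * 1.1^2 * 4.7
= 8 * 1.21 * 4.7
= 45.496 N


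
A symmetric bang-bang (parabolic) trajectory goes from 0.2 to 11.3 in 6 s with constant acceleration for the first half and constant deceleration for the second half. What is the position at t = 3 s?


Symmetric rest-to-rest: each phase covers (pf-p0)/2 in time T/2. 0.5*a*(T/2)^2 = (pf-p0)/2 => a = 4*(pf-p0)/T^2
a = 4*(11.3-0.2)/6^2 = 1.2333
t = 3 is in the acceleration phase (t <= T/2).
p = p0 + 0.5*a*t^2 = 0.2 + 0.5*1.2333*3^2
= 5.75


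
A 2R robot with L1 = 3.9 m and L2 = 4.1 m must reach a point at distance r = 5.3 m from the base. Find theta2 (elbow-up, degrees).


cos(theta2) = (r^2 - L1^2 - L2^2) / (2*L1*L2)
cos(theta2) = (28.09 - 15.21 - 16.81) / 31.98
cos(theta2) = -0.122889
theta2 = 97.0589 degrees


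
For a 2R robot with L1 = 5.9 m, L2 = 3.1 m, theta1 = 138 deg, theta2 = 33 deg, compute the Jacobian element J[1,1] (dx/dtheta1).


J[1,1] = -L1*sin(t1) - L2*sin(t1+t2)
= -5.9*sin(138) - 3.1*sin(171)
= -4.4328


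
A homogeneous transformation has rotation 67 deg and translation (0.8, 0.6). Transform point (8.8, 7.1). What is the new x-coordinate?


x' = cos(theta)*px - sin(theta)*py + tx
= 0.3907*8.8 - 0.9205*7.1 + 0.8
= -2.2972


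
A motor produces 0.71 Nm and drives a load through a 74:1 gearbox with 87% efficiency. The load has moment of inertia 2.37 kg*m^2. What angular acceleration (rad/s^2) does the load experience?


tau_out = tau_motor * N * eta
= 0.71 * 74 * 0.87 = 45.7098 Nm
alpha = tau_out / I = 45.7098 / 2.37
= 19.2868 rad/s^2


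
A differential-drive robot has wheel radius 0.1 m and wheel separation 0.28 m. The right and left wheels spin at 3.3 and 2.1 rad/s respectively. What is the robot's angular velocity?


vR = r*wR = 0.1*3.3 = 0.33 m/s
vL = r*wL = 0.1*2.1 = 0.21 m/s
v = (vR+vL)/2 = 0.27 m/s
omega = (vR-vL)/L = 0.4286 rad/s
angular velocity = 0.4286 rad/s


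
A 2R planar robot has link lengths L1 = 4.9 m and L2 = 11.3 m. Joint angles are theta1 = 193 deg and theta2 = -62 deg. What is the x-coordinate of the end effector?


Convert angles to radians: theta1 = 3.3685, theta2 = -1.0821
x = L1*cos(theta1) + L2*cos(theta1+theta2)
x = -4.7744 + -7.4135
x = -12.1879


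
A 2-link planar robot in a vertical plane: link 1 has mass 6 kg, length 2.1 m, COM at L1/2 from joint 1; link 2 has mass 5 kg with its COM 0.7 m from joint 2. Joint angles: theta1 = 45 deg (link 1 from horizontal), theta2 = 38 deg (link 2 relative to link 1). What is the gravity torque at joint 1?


Horizontal distance from joint 1 to link-1 COM:
  x_c1 = (L1/2)*cos(t1) = 1.05 * 0.7071 = 0.7425 m
Horizontal distance from joint 1 to link-2 COM:
  x_c2 = L1*cos(t1) + Lc2*cos(t1+t2)
       = 2.1*0.7071 + 0.7*0.1219 = 1.5702 m
tau1 = m1*g*x_c1 + m2*g*x_c2
     = 6*9.81*0.7425 + 5*9.81*1.5702
     = 43.7013 + 77.0199
     = 120.7212 Nm


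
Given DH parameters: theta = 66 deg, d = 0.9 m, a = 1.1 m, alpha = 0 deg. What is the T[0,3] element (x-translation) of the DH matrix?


T[0,3] = a * cos(theta)
= 1.1 * cos(66 deg)
= 1.1 * 0.4067
= 0.4474


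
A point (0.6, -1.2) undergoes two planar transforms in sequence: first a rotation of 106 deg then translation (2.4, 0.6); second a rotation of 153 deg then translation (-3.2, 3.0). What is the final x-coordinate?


After transform 1:
x1 = cos(106)*0.6 - sin(106)*-1.2 + 2.4 = 3.3881
y1 = sin(106)*0.6 + cos(106)*-1.2 + 0.6 = 1.5075
After transform 2:
x2 = cos(153)*3.3881 - sin(153)*1.5075 + -3.2
= -6.9032


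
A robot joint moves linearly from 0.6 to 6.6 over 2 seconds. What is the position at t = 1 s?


s = t/T = 1/2 = 0.5
p(t) = p0 + (pf-p0)*s
= 0.6 + (6.6 - 0.6) * 0.5
= 3.6


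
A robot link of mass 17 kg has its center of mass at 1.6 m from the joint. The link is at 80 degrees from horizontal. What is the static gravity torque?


tau = m*g*L*cos(angle)
= 17 * 9.81 * 1.6 * cos(80 deg)
= 17 * 9.81 * 1.6 * 0.1736
= 46.3349 Nm


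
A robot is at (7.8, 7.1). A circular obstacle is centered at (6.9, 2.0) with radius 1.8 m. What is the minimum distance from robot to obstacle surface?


center_dist = sqrt((7.8-6.9)^2 + (7.1-2.0)^2)
= sqrt(0.81 + 26.01)
= 5.1788
min_dist = center_dist - radius = 5.1788 - 1.8 = 3.3788 m


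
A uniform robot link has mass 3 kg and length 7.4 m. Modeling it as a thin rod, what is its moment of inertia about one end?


I = (1/3) * m * L^2
= (1/3) * 3 * 7.4^2
= 0.333333 * 3 * 54.76
= 54.76 kg*m^2


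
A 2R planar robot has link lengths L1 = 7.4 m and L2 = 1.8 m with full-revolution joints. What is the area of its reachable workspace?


r_max = L1 + L2 = 9.2 m
r_min = |L1 - L2| = 5.6 m
Area = pi*(r_max^2 - r_min^2)
= pi*(84.64 - 31.36)
= pi * 53.28
= 167.3841 m^2


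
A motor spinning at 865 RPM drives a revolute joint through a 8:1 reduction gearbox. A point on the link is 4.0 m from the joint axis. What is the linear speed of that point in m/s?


omega_motor = 865 * 2*pi/60 = 90.5826 rad/s
omega_joint = omega_motor / 8 = 11.3228 rad/s
v = omega_joint * r = 11.3228 * 4.0
= 45.2913 m/s


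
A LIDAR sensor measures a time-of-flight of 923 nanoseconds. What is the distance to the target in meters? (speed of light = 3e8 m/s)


tof = 923 ns = 9.23e-07 s
dist = c * tof / 2
= 3e8 * 9.23e-07 / 2
= 138.45 m


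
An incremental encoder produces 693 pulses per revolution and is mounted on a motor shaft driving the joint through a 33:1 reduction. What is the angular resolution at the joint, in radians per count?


counts per rev = 693
effective counts at joint = 693 * 33 = 22869
resolution = 2*pi / 22869
= 2.7475e-04 rad/count


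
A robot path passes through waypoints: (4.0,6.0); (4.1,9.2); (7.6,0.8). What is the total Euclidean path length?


Segment lengths:
  seg1 = sqrt((0.1)^2 + (3.2)^2) = 3.2016
  seg2 = sqrt((3.5)^2 + (-8.4)^2) = 9.1
Total = 12.3016


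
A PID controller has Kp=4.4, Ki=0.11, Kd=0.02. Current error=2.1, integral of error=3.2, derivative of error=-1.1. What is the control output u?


u = Kp*e + Ki*int(e) + Kd*de/dt
= 4.4*2.1 + 0.11*3.2 + 0.02*(-1.1)
= 9.24 + 0.352 + -0.022
= 9.57


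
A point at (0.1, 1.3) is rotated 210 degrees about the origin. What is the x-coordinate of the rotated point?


x' = x*cos(theta) - y*sin(theta)
cos(210 deg) = -0.866, sin(210 deg) = -0.5
x' = 0.1 * -0.866 - 1.3 * -0.5
= -0.0866 - -0.65
= 0.5634


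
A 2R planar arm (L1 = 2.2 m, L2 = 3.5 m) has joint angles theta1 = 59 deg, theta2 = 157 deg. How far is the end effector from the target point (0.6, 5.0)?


End effector via forward kinematics:
x = L1*cos(t1) + L2*cos(t1+t2) = -1.6985
y = L1*sin(t1) + L2*sin(t1+t2) = -0.1715
Distance to target:
d = sqrt((0.6 - -1.6985)^2 + (5.0 - -0.1715)^2)
= sqrt(5.283 + 26.7442)
= 5.6593 m


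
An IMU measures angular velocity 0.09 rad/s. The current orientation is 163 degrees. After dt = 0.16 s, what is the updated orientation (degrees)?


delta_theta = w * dt = 0.09 * 0.16 = 0.0144 rad
= 0.8251 deg
theta_new = 163 + 0.8251 = 163.8251 deg


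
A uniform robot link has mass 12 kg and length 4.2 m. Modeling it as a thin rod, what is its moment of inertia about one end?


I = (1/3) * m * L^2
= (1/3) * 12 * 4.2^2
= 0.333333 * 12 * 17.64
= 70.56 kg*m^2


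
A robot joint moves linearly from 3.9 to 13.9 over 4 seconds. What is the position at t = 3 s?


s = t/T = 3/4 = 0.75
p(t) = p0 + (pf-p0)*s
= 3.9 + (13.9 - 3.9) * 0.75
= 11.4


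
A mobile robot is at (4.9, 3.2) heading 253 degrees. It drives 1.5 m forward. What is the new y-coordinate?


y_new = y0 + d*sin(theta)
= 3.2 + 1.5*sin(253)
= 3.2 + -1.4345
= 1.7655


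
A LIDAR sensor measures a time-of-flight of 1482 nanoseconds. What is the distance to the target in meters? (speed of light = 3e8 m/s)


tof = 1482 ns = 1.482e-06 s
dist = c * tof / 2
= 3e8 * 1.482e-06 / 2
= 222.3 m


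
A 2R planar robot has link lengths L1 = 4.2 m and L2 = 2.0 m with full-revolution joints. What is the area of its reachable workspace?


r_max = L1 + L2 = 6.2 m
r_min = |L1 - L2| = 2.2 m
Area = pi*(r_max^2 - r_min^2)
= pi*(38.44 - 4.84)
= pi * 33.6
= 105.5575 m^2


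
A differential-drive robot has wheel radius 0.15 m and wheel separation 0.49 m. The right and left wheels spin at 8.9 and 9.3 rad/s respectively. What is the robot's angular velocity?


vR = r*wR = 0.15*8.9 = 1.335 m/s
vL = r*wL = 0.15*9.3 = 1.395 m/s
v = (vR+vL)/2 = 1.365 m/s
omega = (vR-vL)/L = -0.1224 rad/s
angular velocity = -0.1224 rad/s


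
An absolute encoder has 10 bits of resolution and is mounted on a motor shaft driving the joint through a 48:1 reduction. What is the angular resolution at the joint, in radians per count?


counts = 2^10 = 1024
effective counts at joint = 1024 * 48 = 49152
resolution = 2*pi / 49152
= 1.2783e-04 rad/count


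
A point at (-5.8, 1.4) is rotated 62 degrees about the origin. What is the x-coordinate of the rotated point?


x' = x*cos(theta) - y*sin(theta)
cos(62 deg) = 0.4695, sin(62 deg) = 0.8829
x' = -5.8 * 0.4695 - 1.4 * 0.8829
= -2.7229 - 1.2361
= -3.9591


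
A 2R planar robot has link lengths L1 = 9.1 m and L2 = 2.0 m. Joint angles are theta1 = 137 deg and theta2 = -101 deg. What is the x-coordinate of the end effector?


Convert angles to radians: theta1 = 2.3911, theta2 = -1.7628
x = L1*cos(theta1) + L2*cos(theta1+theta2)
x = -6.6553 + 1.618
x = -5.0373


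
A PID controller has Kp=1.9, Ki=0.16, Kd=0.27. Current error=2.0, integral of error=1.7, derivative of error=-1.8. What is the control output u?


u = Kp*e + Ki*int(e) + Kd*de/dt
= 1.9*2.0 + 0.16*1.7 + 0.27*(-1.8)
= 3.8 + 0.272 + -0.486
= 3.586


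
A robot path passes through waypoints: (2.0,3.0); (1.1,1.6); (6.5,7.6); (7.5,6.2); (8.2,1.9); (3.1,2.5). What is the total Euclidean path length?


Segment lengths:
  seg1 = sqrt((-0.9)^2 + (-1.4)^2) = 1.6643
  seg2 = sqrt((5.4)^2 + (6.0)^2) = 8.0722
  seg3 = sqrt((1.0)^2 + (-1.4)^2) = 1.7205
  seg4 = sqrt((0.7)^2 + (-4.3)^2) = 4.3566
  seg5 = sqrt((-5.1)^2 + (0.6)^2) = 5.1352
Total = 20.9487


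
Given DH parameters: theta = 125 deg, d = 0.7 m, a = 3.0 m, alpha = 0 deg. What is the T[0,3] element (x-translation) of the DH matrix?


T[0,3] = a * cos(theta)
= 3.0 * cos(125 deg)
= 3.0 * -0.5736
= -1.7207


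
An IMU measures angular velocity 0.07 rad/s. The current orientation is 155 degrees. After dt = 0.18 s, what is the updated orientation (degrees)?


delta_theta = w * dt = 0.07 * 0.18 = 0.0126 rad
= 0.7219 deg
theta_new = 155 + 0.7219 = 155.7219 deg


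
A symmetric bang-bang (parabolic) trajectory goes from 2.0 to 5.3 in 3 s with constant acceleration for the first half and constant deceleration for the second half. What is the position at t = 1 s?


Symmetric rest-to-rest: each phase covers (pf-p0)/2 in time T/2. 0.5*a*(T/2)^2 = (pf-p0)/2 => a = 4*(pf-p0)/T^2
a = 4*(5.3-2.0)/3^2 = 1.4667
t = 1 is in the acceleration phase (t <= T/2).
p = p0 + 0.5*a*t^2 = 2.0 + 0.5*1.4667*1^2
= 2.7333


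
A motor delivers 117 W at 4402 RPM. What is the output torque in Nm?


omega = 4402 * 2*pi/60 = 460.9764 rad/s
tau = P / omega = 117 / 460.9764
= 0.2538 Nm


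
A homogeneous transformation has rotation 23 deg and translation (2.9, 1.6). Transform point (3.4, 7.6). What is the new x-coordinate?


x' = cos(theta)*px - sin(theta)*py + tx
= 0.9205*3.4 - 0.3907*7.6 + 2.9
= 3.0602


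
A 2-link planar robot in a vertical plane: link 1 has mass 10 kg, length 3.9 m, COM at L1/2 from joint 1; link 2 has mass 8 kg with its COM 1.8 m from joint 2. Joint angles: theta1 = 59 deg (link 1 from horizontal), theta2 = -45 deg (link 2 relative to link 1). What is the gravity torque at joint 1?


Horizontal distance from joint 1 to link-1 COM:
  x_c1 = (L1/2)*cos(t1) = 1.95 * 0.515 = 1.0043 m
Horizontal distance from joint 1 to link-2 COM:
  x_c2 = L1*cos(t1) + Lc2*cos(t1+t2)
       = 3.9*0.515 + 1.8*0.9703 = 3.7552 m
tau1 = m1*g*x_c1 + m2*g*x_c2
     = 10*9.81*1.0043 + 8*9.81*3.7552
     = 98.5242 + 294.7066
     = 393.2308 Nm


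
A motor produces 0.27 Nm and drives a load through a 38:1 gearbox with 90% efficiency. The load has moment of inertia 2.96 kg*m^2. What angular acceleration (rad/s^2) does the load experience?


tau_out = tau_motor * N * eta
= 0.27 * 38 * 0.9 = 9.234 Nm
alpha = tau_out / I = 9.234 / 2.96
= 3.1196 rad/s^2


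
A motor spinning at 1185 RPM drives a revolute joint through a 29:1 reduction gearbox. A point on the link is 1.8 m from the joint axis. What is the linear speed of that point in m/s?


omega_motor = 1185 * 2*pi/60 = 124.0929 rad/s
omega_joint = omega_motor / 29 = 4.2791 rad/s
v = omega_joint * r = 4.2791 * 1.8
= 7.7023 m/s
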